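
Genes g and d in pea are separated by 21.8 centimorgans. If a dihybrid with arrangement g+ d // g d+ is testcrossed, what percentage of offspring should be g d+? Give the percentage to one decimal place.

39.1%

A map distance of 21.8 centimorgans corresponds to a recombination frequency of 0.218.
The F1 is g+ d / g d+, so g d+ is a parental gamete class with expected frequency (1 − r)/2 = 0.782/2 = 0.3910.
That is 0.3910 = 39.1% of the progeny.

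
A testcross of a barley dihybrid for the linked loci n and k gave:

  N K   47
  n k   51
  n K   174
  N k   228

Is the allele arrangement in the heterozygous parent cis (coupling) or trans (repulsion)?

The two most frequent classes are N k (228) and n K (174); these are the parental (non-recombinant) types.
So the F1 carried N k on one chromosome and n K on the other — the recessive alleles are on opposite chromosomes (trans / repulsion).

trans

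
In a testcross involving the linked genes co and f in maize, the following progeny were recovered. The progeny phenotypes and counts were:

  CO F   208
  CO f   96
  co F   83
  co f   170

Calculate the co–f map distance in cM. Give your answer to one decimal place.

The two most frequent classes, CO F (208) and co f (170), are the parental types, so the F1 was CO F / co f.
The recombinant classes are CO f and co F: 96 + 83 = 179.
Recombination frequency = 179/557 = 0.3214 ≈ 32.1%, i.e. 32.1 cM.

32.1 cM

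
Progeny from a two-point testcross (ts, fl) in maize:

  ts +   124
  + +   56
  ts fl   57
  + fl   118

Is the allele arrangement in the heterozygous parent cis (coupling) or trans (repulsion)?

trans

The two most frequent classes are + fl (118) and ts + (124); these are the parental (non-recombinant) types.
So the F1 carried + fl on one chromosome and ts + on the other — the recessive alleles are on opposite chromosomes (trans / repulsion).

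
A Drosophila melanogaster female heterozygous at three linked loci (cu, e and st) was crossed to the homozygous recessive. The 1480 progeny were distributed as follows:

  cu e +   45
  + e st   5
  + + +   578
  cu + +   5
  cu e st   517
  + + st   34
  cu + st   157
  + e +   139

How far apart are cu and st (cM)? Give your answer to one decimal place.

The two most frequent reciprocal classes, + + + and cu e st, are the parental types, so the F1 was + + + / cu e st.
The two rarest classes, cu + + and + e st, are the double crossovers. Comparing them with the parentals, only the cu allele has switched, so cu is the middle locus and the order is st – cu – e.
Crossovers in the st–cu interval produce the single-crossover classes + + st and cu e + (34 + 45 = 79) plus the double crossovers (10).
RF(st–cu) = (79 + 10) / 1480 = 89/1480 = 0.0601 → 6.0 cM.

6.0 cM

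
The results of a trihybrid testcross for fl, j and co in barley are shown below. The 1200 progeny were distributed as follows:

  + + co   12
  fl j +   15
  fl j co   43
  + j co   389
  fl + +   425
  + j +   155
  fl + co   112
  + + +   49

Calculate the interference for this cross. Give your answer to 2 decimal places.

0.07

The two most frequent reciprocal classes, fl + + and + j co, are the parental types, so the F1 was fl + + / + j co.
The two rarest classes, fl j + and + + co, are the double crossovers. Comparing them with the parentals, only the j allele has switched, so j is the middle locus and the order is co – j – fl.
co–j: (267 + 27)/1200 = 0.2450; j–fl: (92 + 27)/1200 = 0.0992.
Expected DCO frequency = 0.2450 × 0.0992 ≈ 0.02430; observed = 27/1200 ≈ 0.02250.
Coefficient of coincidence = 0.02250/0.02430 ≈ 0.93; interference = 1 − 0.93 = 0.07.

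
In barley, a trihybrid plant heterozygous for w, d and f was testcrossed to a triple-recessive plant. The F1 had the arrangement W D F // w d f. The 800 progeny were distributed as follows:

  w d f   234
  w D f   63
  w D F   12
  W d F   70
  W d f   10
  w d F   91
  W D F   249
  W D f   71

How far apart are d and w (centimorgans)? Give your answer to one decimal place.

The two rarest classes, w D F and W d f, are the double crossovers. Comparing them with the parentals, only the w allele has switched, so w is the middle locus and the order is d – w – f.
Crossovers in the d–w interval produce the single-crossover classes W d F and w D f (70 + 63 = 133) plus the double crossovers (22).
RF(d–w) = (133 + 22) / 800 = 155/800 = 0.1938 → 19.4 centimorgans.

19.4 centimorgans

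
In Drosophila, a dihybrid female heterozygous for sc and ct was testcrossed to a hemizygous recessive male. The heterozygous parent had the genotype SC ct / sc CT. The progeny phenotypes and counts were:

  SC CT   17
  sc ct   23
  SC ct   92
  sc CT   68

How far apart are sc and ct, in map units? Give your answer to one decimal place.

20.0 map units

The recombinant classes are SC CT and sc ct: 17 + 23 = 40.
Recombination frequency = 40/200 = 0.2000 ≈ 20.0%, i.e. 20.0 map units.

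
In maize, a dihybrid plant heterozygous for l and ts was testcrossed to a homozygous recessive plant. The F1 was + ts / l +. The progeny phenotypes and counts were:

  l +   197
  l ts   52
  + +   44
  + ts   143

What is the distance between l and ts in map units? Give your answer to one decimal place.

22.0 map units

The recombinant classes are + + and l ts: 44 + 52 = 96.
Recombination frequency = 96/436 = 0.2202 ≈ 22.0%, i.e. 22.0 map units.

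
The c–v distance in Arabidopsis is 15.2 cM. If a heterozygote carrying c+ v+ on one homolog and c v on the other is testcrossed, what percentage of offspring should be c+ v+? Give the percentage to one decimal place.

A map distance of 15.2 cM corresponds to a recombination frequency of 0.152.
The F1 is c+ v+ / c v, so c+ v+ is a parental gamete class with expected frequency (1 − r)/2 = 0.848/2 = 0.4240.
That is 0.4240 = 42.4% of the progeny.

42.4%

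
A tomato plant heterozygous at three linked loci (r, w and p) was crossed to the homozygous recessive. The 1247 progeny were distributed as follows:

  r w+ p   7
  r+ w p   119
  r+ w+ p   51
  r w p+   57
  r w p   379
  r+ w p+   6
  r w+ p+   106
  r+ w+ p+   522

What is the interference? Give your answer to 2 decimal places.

The two most frequent reciprocal classes, r w p and r+ w+ p+, are the parental types, so the F1 was r w p / r+ w+ p+.
The two rarest classes, r w+ p and r+ w p+, are the double crossovers. Comparing them with the parentals, only the w allele has switched, so w is the middle locus and the order is r – w – p.
r–w: (225 + 13)/1247 = 0.1909; w–p: (108 + 13)/1247 = 0.0970.
Expected DCO frequency = 0.1909 × 0.0970 ≈ 0.01852; observed = 13/1247 ≈ 0.01043.
Coefficient of coincidence = 0.01043/0.01852 ≈ 0.56; interference = 1 − 0.56 = 0.44.

0.44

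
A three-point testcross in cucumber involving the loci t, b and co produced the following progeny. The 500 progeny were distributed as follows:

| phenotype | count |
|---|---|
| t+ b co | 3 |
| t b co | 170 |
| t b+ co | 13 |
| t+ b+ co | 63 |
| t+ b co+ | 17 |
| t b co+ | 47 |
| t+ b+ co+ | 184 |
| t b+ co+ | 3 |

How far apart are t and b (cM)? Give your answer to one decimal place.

The two most frequent reciprocal classes, t b co and t+ b+ co+, are the parental types, so the F1 was t b co / t+ b+ co+.
The two rarest classes, t+ b co and t b+ co+, are the double crossovers. Comparing them with the parentals, only the t allele has switched, so t is the middle locus and the order is co – t – b.
Crossovers in the t–b interval produce the single-crossover classes t b+ co and t+ b co+ (13 + 17 = 30) plus the double crossovers (6).
RF(t–b) = (30 + 6) / 500 = 36/500 = 0.0720 → 7.2 cM.

7.2 cM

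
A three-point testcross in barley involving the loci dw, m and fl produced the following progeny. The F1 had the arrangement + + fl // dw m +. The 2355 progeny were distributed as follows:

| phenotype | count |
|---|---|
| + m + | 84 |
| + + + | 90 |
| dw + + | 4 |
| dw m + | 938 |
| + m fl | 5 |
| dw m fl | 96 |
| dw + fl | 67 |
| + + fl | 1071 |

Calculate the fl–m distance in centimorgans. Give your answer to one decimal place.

The two rarest classes, + m fl and dw + +, are the double crossovers. Comparing them with the parentals, only the m allele has switched, so m is the middle locus and the order is fl – m – dw.
Crossovers in the fl–m interval produce the single-crossover classes + + + and dw m fl (90 + 96 = 186) plus the double crossovers (9).
RF(fl–m) = (186 + 9) / 2355 = 195/2355 = 0.0828 → 8.3 centimorgans.

8.3 centimorgans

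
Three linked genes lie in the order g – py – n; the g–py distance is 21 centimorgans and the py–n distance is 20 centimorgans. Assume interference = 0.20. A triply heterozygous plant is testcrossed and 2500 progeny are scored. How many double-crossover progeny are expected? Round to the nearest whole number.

Map distances give recombination frequencies of 0.210 and 0.200 for the two intervals.
With interference 0.20 (so coincidence = 0.80), expected double-crossover frequency = 0.210 × 0.200 × 0.80 = 0.03360.
Expected number = 0.03360 × 2500 = 84.00 ≈ 84.

84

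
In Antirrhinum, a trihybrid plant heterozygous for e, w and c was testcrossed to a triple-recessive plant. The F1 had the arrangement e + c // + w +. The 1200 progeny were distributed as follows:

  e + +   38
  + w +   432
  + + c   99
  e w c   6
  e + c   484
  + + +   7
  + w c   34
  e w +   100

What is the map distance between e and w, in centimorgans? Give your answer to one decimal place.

The two rarest classes, e w c and + + +, are the double crossovers. Comparing them with the parentals, only the w allele has switched, so w is the middle locus and the order is e – w – c.
Crossovers in the e–w interval produce the single-crossover classes + + c and e w + (99 + 100 = 199) plus the double crossovers (13).
RF(e–w) = (199 + 13) / 1200 = 212/1200 = 0.1767 → 17.7 centimorgans.

17.7 centimorgans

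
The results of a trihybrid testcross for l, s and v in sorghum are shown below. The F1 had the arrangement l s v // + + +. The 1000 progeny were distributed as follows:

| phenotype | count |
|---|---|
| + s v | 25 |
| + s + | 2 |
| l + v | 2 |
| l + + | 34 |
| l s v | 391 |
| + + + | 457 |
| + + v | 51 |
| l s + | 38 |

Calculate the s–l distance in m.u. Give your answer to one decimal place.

6.3 m.u.

The two rarest classes, l + v and + s +, are the double crossovers. Comparing them with the parentals, only the s allele has switched, so s is the middle locus and the order is l – s – v.
Crossovers in the l–s interval produce the single-crossover classes + s v and l + + (25 + 34 = 59) plus the double crossovers (4).
RF(l–s) = (59 + 4) / 1000 = 63/1000 = 0.0630 → 6.3 m.u.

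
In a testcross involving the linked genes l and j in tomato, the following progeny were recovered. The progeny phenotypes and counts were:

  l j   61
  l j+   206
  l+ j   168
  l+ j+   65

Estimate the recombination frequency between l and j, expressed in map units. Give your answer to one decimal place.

The two most frequent classes, l+ j (168) and l j+ (206), are the parental types, so the F1 was l+ j / l j+.
The recombinant classes are l+ j+ and l j: 65 + 61 = 126.
Recombination frequency = 126/500 = 0.2520 ≈ 25.2%, i.e. 25.2 map units.

25.2 map units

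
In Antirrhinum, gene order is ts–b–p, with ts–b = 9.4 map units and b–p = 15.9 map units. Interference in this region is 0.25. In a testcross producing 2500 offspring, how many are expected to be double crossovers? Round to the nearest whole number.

28

Map distances give recombination frequencies of 0.094 and 0.159 for the two intervals.
With interference 0.25 (so coincidence = 0.75), expected double-crossover frequency = 0.094 × 0.159 × 0.75 = 0.01121.
Expected number = 0.01121 × 2500 = 28.02 ≈ 28.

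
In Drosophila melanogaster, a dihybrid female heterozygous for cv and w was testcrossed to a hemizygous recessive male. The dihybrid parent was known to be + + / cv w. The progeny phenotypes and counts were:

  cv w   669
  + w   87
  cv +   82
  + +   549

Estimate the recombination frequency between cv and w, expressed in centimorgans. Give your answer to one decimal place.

The recombinant classes are + w and cv +: 87 + 82 = 169.
Recombination frequency = 169/1387 = 0.1218 ≈ 12.2%, i.e. 12.2 centimorgans.

12.2 centimorgans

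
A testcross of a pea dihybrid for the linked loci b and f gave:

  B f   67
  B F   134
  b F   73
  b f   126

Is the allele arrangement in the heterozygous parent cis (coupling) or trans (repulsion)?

The two most frequent classes are B F (134) and b f (126); these are the parental (non-recombinant) types.
So the F1 carried B F on one chromosome and b f on the other — the recessive alleles are on the same chromosome (cis / coupling).

cis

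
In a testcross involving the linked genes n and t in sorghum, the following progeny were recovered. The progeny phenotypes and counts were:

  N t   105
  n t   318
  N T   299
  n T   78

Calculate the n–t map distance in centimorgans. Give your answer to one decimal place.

The two most frequent classes, N T (299) and n t (318), are the parental types, so the F1 was N T / n t.
The recombinant classes are N t and n T: 105 + 78 = 183.
Recombination frequency = 183/800 = 0.2288 ≈ 22.9%, i.e. 22.9 centimorgans.

22.9 centimorgans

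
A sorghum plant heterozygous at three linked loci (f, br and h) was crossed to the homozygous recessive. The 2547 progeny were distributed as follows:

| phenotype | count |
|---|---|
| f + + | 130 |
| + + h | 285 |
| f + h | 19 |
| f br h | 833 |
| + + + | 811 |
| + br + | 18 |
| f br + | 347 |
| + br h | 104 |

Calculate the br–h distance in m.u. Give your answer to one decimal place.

The two most frequent reciprocal classes, + + + and f br h, are the parental types, so the F1 was + + + / f br h.
The two rarest classes, + br + and f + h, are the double crossovers. Comparing them with the parentals, only the br allele has switched, so br is the middle locus and the order is f – br – h.
Crossovers in the br–h interval produce the single-crossover classes + + h and f br + (285 + 347 = 632) plus the double crossovers (37).
RF(br–h) = (632 + 37) / 2547 = 669/2547 = 0.2627 → 26.3 m.u.

26.3 m.u.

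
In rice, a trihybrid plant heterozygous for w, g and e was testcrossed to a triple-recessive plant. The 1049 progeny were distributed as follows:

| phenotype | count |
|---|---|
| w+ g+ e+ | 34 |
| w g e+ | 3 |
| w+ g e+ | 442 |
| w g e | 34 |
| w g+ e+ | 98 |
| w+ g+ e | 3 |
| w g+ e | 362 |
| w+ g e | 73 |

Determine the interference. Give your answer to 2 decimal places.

0.52

The two most frequent reciprocal classes, w+ g e+ and w g+ e, are the parental types, so the F1 was w+ g e+ / w g+ e.
The two rarest classes, w g e+ and w+ g+ e, are the double crossovers. Comparing them with the parentals, only the w allele has switched, so w is the middle locus and the order is e – w – g.
e–w: (171 + 6)/1049 = 0.1687; w–g: (68 + 6)/1049 = 0.0705.
Expected DCO frequency = 0.1687 × 0.0705 ≈ 0.01189; observed = 6/1049 ≈ 0.00572.
Coefficient of coincidence = 0.00572/0.01189 ≈ 0.48; interference = 1 − 0.48 = 0.52.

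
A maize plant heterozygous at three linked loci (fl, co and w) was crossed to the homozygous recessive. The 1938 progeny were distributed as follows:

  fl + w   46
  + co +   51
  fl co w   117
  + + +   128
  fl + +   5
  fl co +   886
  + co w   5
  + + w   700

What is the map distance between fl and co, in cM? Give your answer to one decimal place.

5.5 cM

The two most frequent reciprocal classes, + + w and fl co +, are the parental types, so the F1 was + + w / fl co +.
The two rarest classes, + co w and fl + +, are the double crossovers. Comparing them with the parentals, only the co allele has switched, so co is the middle locus and the order is fl – co – w.
Crossovers in the fl–co interval produce the single-crossover classes fl + w and + co + (46 + 51 = 97) plus the double crossovers (10).
RF(fl–co) = (97 + 10) / 1938 = 107/1938 = 0.0552 → 5.5 cM.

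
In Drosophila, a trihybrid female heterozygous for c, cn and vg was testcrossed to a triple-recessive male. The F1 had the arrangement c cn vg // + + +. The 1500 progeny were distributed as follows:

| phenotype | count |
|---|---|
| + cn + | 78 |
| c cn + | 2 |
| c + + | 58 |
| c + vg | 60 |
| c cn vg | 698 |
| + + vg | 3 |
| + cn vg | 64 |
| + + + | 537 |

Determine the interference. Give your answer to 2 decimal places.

0.59

The two rarest classes, c cn + and + + vg, are the double crossovers. Comparing them with the parentals, only the vg allele has switched, so vg is the middle locus and the order is cn – vg – c.
cn–vg: (138 + 5)/1500 = 0.0953; vg–c: (122 + 5)/1500 = 0.0847.
Expected DCO frequency = 0.0953 × 0.0847 ≈ 0.00807; observed = 5/1500 ≈ 0.00333.
Coefficient of coincidence = 0.00333/0.00807 ≈ 0.41; interference = 1 − 0.41 = 0.59.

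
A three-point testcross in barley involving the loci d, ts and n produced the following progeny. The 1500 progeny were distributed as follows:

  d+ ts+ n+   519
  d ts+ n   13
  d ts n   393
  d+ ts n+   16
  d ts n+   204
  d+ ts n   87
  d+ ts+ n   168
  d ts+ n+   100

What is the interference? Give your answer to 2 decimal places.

0.50

The two most frequent reciprocal classes, d+ ts+ n+ and d ts n, are the parental types, so the F1 was d+ ts+ n+ / d ts n.
The two rarest classes, d+ ts n+ and d ts+ n, are the double crossovers. Comparing them with the parentals, only the ts allele has switched, so ts is the middle locus and the order is n – ts – d.
n–ts: (372 + 29)/1500 = 0.2673; ts–d: (187 + 29)/1500 = 0.1440.
Expected DCO frequency = 0.2673 × 0.1440 ≈ 0.03849; observed = 29/1500 ≈ 0.01933.
Coefficient of coincidence = 0.01933/0.03849 ≈ 0.50; interference = 1 − 0.50 = 0.50.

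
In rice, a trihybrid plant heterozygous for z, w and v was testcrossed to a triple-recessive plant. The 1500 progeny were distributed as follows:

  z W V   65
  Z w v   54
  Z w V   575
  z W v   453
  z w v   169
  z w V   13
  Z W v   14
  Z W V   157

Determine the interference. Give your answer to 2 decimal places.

The two most frequent reciprocal classes, Z w V and z W v, are the parental types, so the F1 was Z w V / z W v.
The two rarest classes, z w V and Z W v, are the double crossovers. Comparing them with the parentals, only the z allele has switched, so z is the middle locus and the order is w – z – v.
w–z: (326 + 27)/1500 = 0.2353; z–v: (119 + 27)/1500 = 0.0973.
Expected DCO frequency = 0.2353 × 0.0973 ≈ 0.02289; observed = 27/1500 ≈ 0.01800.
Coefficient of coincidence = 0.01800/0.02289 ≈ 0.79; interference = 1 − 0.79 = 0.21.

0.21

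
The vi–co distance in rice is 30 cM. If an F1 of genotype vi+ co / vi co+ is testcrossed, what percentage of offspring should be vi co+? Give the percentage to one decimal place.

35.0%

A map distance of 30 cM corresponds to a recombination frequency of 0.300.
The F1 is vi+ co / vi co+, so vi co+ is a parental gamete class with expected frequency (1 − r)/2 = 0.700/2 = 0.3500.
That is 0.3500 = 35.0% of the progeny.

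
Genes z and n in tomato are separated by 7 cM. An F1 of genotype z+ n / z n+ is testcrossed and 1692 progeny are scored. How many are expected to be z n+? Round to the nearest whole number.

A map distance of 7 cM corresponds to a recombination frequency of 0.070.
The F1 is z+ n / z n+, so z n+ is a parental gamete class with expected frequency (1 − r)/2 = 0.930/2 = 0.4650.
Expected number = 0.4650 × 1692 = 786.78 ≈ 787.

787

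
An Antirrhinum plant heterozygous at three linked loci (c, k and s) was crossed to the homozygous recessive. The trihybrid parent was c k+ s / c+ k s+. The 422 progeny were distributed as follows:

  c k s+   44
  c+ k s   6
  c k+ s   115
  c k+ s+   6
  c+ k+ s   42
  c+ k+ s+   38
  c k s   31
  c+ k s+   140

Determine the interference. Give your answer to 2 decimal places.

The two rarest classes, c k+ s+ and c+ k s, are the double crossovers. Comparing them with the parentals, only the s allele has switched, so s is the middle locus and the order is k – s – c.
k–s: (69 + 12)/422 = 0.1919; s–c: (86 + 12)/422 = 0.2322.
Expected DCO frequency = 0.1919 × 0.2322 ≈ 0.04456; observed = 12/422 ≈ 0.02844.
Coefficient of coincidence = 0.02844/0.04456 ≈ 0.64; interference = 1 − 0.64 = 0.36.

0.36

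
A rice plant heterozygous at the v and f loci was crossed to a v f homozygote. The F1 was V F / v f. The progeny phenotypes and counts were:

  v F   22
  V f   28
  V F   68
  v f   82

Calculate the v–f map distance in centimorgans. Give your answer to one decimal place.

The recombinant classes are V f and v F: 28 + 22 = 50.
Recombination frequency = 50/200 = 0.2500 ≈ 25.0%, i.e. 25.0 centimorgans.

25.0 centimorgans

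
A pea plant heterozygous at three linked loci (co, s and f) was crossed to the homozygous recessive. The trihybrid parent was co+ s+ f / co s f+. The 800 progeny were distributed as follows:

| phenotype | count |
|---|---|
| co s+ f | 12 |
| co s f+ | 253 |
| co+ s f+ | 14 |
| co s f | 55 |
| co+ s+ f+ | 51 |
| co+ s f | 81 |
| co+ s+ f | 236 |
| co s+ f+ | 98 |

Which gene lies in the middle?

The two rarest classes, co s+ f and co+ s f+, are the double crossovers. Comparing them with the parentals, only the co allele has switched, so co is the middle locus and the order is s – co – f.

co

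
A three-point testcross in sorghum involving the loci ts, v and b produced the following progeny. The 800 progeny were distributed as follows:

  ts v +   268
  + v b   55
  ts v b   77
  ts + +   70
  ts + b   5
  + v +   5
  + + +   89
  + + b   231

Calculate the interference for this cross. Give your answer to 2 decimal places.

The two most frequent reciprocal classes, ts v + and + + b, are the parental types, so the F1 was ts v + / + + b.
The two rarest classes, + v + and ts + b, are the double crossovers. Comparing them with the parentals, only the ts allele has switched, so ts is the middle locus and the order is b – ts – v.
b–ts: (166 + 10)/800 = 0.2200; ts–v: (125 + 10)/800 = 0.1688.
Expected DCO frequency = 0.2200 × 0.1688 ≈ 0.03714; observed = 10/800 ≈ 0.01250.
Coefficient of coincidence = 0.01250/0.03714 ≈ 0.34; interference = 1 − 0.34 = 0.66.

0.66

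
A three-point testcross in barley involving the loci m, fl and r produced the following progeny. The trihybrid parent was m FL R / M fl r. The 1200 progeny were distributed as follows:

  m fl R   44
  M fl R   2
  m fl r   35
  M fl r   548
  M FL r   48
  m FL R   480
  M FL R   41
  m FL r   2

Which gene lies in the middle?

The two rarest classes, m FL r and M fl R, are the double crossovers. Comparing them with the parentals, only the r allele has switched, so r is the middle locus and the order is fl – r – m.

r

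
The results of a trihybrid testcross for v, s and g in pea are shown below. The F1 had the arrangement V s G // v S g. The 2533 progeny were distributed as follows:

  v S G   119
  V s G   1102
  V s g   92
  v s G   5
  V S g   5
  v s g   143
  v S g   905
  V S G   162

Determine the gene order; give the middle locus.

v

The two rarest classes, v s G and V S g, are the double crossovers. Comparing them with the parentals, only the v allele has switched, so v is the middle locus and the order is g – v – s.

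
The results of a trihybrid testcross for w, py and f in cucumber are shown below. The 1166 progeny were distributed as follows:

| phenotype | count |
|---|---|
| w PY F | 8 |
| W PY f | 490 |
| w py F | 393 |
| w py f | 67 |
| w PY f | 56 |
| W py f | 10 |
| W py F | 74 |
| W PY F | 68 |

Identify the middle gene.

The two most frequent reciprocal classes, w py F and W PY f, are the parental types, so the F1 was w py F / W PY f.
The two rarest classes, w PY F and W py f, are the double crossovers. Comparing them with the parentals, only the py allele has switched, so py is the middle locus and the order is f – py – w.

py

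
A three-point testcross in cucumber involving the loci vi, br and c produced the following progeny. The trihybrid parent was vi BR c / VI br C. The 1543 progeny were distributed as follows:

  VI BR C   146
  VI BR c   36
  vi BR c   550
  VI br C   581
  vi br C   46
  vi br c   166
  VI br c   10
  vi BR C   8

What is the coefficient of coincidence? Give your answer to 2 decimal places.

0.84

The two rarest classes, vi BR C and VI br c, are the double crossovers. Comparing them with the parentals, only the c allele has switched, so c is the middle locus and the order is br – c – vi.
br–c: (312 + 18)/1543 = 0.2139; c–vi: (82 + 18)/1543 = 0.0648.
Expected DCO frequency = 0.2139 × 0.0648 ≈ 0.01386; observed = 18/1543 ≈ 0.01167.
Coefficient of coincidence = 0.01167/0.01386 ≈ 0.84.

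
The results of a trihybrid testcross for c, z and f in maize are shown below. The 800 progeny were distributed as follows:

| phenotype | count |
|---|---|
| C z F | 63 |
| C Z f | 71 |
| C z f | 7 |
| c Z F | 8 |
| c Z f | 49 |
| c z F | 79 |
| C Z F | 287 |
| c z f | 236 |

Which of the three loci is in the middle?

The two most frequent reciprocal classes, C Z F and c z f, are the parental types, so the F1 was C Z F / c z f.
The two rarest classes, c Z F and C z f, are the double crossovers. Comparing them with the parentals, only the c allele has switched, so c is the middle locus and the order is f – c – z.

c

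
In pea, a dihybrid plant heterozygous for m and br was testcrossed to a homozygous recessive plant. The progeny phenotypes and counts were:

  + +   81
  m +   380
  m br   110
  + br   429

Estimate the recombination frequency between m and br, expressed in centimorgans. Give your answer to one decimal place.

The two most frequent classes, + br (429) and m + (380), are the parental types, so the F1 was + br / m +.
The recombinant classes are + + and m br: 81 + 110 = 191.
Recombination frequency = 191/1000 = 0.1910 ≈ 19.1%, i.e. 19.1 centimorgans.

19.1 centimorgans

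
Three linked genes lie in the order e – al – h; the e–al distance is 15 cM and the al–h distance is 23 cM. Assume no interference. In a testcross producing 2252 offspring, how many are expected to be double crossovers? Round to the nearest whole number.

Map distances give recombination frequencies of 0.150 and 0.230 for the two intervals.
With no interference, expected double-crossover frequency = 0.150 × 0.230 = 0.03450.
Expected number = 0.03450 × 2252 = 77.69 ≈ 78.

78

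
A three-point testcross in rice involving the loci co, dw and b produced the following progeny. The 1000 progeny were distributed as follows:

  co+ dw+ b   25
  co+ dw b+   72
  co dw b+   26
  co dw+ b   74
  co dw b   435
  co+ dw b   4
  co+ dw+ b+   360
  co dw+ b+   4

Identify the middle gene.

The two most frequent reciprocal classes, co+ dw+ b+ and co dw b, are the parental types, so the F1 was co+ dw+ b+ / co dw b.
The two rarest classes, co dw+ b+ and co+ dw b, are the double crossovers. Comparing them with the parentals, only the co allele has switched, so co is the middle locus and the order is dw – co – b.

co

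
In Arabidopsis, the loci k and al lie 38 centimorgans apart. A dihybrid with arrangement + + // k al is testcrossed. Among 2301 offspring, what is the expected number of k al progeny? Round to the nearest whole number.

A map distance of 38 centimorgans corresponds to a recombination frequency of 0.380.
The F1 is + + / k al, so k al is a parental gamete class with expected frequency (1 − r)/2 = 0.620/2 = 0.3100.
Expected number = 0.3100 × 2301 = 713.31 ≈ 713.

713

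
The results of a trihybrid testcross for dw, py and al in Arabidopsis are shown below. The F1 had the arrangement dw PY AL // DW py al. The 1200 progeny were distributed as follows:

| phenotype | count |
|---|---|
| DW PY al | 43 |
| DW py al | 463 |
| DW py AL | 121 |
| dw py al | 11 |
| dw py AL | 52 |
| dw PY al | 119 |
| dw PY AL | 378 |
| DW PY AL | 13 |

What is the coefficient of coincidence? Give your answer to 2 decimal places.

0.92

The two rarest classes, DW PY AL and dw py al, are the double crossovers. Comparing them with the parentals, only the dw allele has switched, so dw is the middle locus and the order is al – dw – py.
al–dw: (240 + 24)/1200 = 0.2200; dw–py: (95 + 24)/1200 = 0.0992.
Expected DCO frequency = 0.2200 × 0.0992 ≈ 0.02182; observed = 24/1200 ≈ 0.02000.
Coefficient of coincidence = 0.02000/0.02182 ≈ 0.92.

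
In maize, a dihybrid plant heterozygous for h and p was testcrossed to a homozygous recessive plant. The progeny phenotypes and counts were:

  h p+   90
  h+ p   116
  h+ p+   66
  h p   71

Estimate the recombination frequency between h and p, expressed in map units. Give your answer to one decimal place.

The two most frequent classes, h+ p (116) and h p+ (90), are the parental types, so the F1 was h+ p / h p+.
The recombinant classes are h+ p+ and h p: 66 + 71 = 137.
Recombination frequency = 137/343 = 0.3994 ≈ 39.9%, i.e. 39.9 map units.

39.9 map units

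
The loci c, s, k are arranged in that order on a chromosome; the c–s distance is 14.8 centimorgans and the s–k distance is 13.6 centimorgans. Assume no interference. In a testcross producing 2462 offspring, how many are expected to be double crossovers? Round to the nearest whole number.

50

Map distances give recombination frequencies of 0.148 and 0.136 for the two intervals.
With no interference, expected double-crossover frequency = 0.148 × 0.136 = 0.02013.
Expected number = 0.02013 × 2462 = 49.56 ≈ 50.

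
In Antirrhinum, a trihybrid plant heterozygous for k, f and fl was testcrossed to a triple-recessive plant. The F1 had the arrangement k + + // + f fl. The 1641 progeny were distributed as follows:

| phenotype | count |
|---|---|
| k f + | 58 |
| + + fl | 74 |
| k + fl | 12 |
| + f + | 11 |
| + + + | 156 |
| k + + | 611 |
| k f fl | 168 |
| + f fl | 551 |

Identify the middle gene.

The two rarest classes, k + fl and + f +, are the double crossovers. Comparing them with the parentals, only the fl allele has switched, so fl is the middle locus and the order is k – fl – f.

fl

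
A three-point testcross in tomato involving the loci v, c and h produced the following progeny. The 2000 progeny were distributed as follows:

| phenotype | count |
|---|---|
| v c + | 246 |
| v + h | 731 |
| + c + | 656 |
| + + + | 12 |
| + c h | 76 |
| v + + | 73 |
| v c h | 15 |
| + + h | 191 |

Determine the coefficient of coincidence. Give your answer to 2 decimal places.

The two most frequent reciprocal classes, + c + and v + h, are the parental types, so the F1 was + c + / v + h.
The two rarest classes, + + + and v c h, are the double crossovers. Comparing them with the parentals, only the c allele has switched, so c is the middle locus and the order is h – c – v.
h–c: (149 + 27)/2000 = 0.0880; c–v: (437 + 27)/2000 = 0.2320.
Expected DCO frequency = 0.0880 × 0.2320 ≈ 0.02042; observed = 27/2000 ≈ 0.01350.
Coefficient of coincidence = 0.01350/0.02042 ≈ 0.66.

0.66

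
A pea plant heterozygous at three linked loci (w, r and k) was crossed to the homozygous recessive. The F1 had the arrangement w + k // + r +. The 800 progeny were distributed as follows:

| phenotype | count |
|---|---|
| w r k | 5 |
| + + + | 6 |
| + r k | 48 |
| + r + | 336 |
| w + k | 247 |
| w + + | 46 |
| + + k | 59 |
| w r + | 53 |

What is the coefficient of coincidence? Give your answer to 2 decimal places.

The two rarest classes, w r k and + + +, are the double crossovers. Comparing them with the parentals, only the r allele has switched, so r is the middle locus and the order is w – r – k.
w–r: (112 + 11)/800 = 0.1537; r–k: (94 + 11)/800 = 0.1313.
Expected DCO frequency = 0.1537 × 0.1313 ≈ 0.02018; observed = 11/800 ≈ 0.01375.
Coefficient of coincidence = 0.01375/0.02018 ≈ 0.68.

0.68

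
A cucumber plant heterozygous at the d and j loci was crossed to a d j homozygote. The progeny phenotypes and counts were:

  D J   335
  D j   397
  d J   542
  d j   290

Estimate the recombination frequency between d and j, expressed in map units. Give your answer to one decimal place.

The two most frequent classes, D j (397) and d J (542), are the parental types, so the F1 was D j / d J.
The recombinant classes are D J and d j: 335 + 290 = 625.
Recombination frequency = 625/1564 = 0.3996 ≈ 40.0%, i.e. 40.0 map units.

40.0 map units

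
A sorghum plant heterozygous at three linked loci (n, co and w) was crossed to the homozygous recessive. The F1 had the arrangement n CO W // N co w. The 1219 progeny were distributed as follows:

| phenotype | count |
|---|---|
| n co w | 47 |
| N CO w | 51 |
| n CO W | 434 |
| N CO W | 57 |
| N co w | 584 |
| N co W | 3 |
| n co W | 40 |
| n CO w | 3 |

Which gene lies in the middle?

The two rarest classes, n CO w and N co W, are the double crossovers. Comparing them with the parentals, only the w allele has switched, so w is the middle locus and the order is n – w – co.

w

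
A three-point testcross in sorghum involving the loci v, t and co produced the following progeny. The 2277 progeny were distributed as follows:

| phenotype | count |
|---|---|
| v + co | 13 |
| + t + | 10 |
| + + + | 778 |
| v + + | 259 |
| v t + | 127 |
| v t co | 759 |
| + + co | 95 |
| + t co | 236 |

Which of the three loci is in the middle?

t

The two most frequent reciprocal classes, v t co and + + +, are the parental types, so the F1 was v t co / + + +.
The two rarest classes, v + co and + t +, are the double crossovers. Comparing them with the parentals, only the t allele has switched, so t is the middle locus and the order is co – t – v.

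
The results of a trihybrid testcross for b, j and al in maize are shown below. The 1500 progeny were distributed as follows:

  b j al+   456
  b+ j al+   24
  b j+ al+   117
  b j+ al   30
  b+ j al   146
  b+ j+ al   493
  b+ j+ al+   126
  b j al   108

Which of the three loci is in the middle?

The two most frequent reciprocal classes, b+ j+ al and b j al+, are the parental types, so the F1 was b+ j+ al / b j al+.
The two rarest classes, b j+ al and b+ j al+, are the double crossovers. Comparing them with the parentals, only the b allele has switched, so b is the middle locus and the order is al – b – j.

b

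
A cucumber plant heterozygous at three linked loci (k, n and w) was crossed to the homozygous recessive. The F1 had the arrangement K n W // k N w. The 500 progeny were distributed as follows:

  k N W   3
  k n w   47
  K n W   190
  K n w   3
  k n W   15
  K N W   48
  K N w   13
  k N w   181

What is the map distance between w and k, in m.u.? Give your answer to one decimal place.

6.8 m.u.

The two rarest classes, K n w and k N W, are the double crossovers. Comparing them with the parentals, only the w allele has switched, so w is the middle locus and the order is n – w – k.
Crossovers in the w–k interval produce the single-crossover classes k n W and K N w (15 + 13 = 28) plus the double crossovers (6).
RF(w–k) = (28 + 6) / 500 = 34/500 = 0.0680 → 6.8 m.u.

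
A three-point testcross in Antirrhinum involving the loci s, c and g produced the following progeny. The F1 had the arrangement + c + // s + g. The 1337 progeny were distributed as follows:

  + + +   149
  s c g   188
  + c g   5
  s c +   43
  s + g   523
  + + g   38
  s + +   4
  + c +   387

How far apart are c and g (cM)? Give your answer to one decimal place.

25.9 cM

The two rarest classes, + c g and s + +, are the double crossovers. Comparing them with the parentals, only the g allele has switched, so g is the middle locus and the order is s – g – c.
Crossovers in the g–c interval produce the single-crossover classes + + + and s c g (149 + 188 = 337) plus the double crossovers (9).
RF(g–c) = (337 + 9) / 1337 = 346/1337 = 0.2588 → 25.9 cM.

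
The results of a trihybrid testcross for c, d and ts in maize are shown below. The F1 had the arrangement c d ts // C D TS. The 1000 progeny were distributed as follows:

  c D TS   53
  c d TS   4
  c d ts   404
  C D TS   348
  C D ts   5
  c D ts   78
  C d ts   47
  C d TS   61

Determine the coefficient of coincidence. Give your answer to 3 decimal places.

The two rarest classes, c d TS and C D ts, are the double crossovers. Comparing them with the parentals, only the ts allele has switched, so ts is the middle locus and the order is d – ts – c.
d–ts: (139 + 9)/1000 = 0.1480; ts–c: (100 + 9)/1000 = 0.1090.
Expected DCO frequency = 0.1480 × 0.1090 ≈ 0.01613; observed = 9/1000 ≈ 0.00900.
Coefficient of coincidence = 0.00900/0.01613 ≈ 0.558.

0.558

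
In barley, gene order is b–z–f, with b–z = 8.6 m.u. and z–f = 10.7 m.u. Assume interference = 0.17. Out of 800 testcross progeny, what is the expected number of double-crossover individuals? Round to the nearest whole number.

6

Map distances give recombination frequencies of 0.086 and 0.107 for the two intervals.
With interference 0.17 (so coincidence = 0.83), expected double-crossover frequency = 0.086 × 0.107 × 0.83 = 0.00764.
Expected number = 0.00764 × 800 = 6.11 ≈ 6.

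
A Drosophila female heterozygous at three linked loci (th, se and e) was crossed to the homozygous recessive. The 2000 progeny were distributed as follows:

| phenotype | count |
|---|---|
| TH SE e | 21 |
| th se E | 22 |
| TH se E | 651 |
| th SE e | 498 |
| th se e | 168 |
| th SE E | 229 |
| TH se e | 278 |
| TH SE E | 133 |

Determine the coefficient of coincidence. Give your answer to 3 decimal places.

0.455

The two most frequent reciprocal classes, TH se E and th SE e, are the parental types, so the F1 was TH se E / th SE e.
The two rarest classes, th se E and TH SE e, are the double crossovers. Comparing them with the parentals, only the th allele has switched, so th is the middle locus and the order is e – th – se.
e–th: (507 + 43)/2000 = 0.2750; th–se: (301 + 43)/2000 = 0.1720.
Expected DCO frequency = 0.2750 × 0.1720 ≈ 0.04730; observed = 43/2000 ≈ 0.02150.
Coefficient of coincidence = 0.02150/0.04730 ≈ 0.455.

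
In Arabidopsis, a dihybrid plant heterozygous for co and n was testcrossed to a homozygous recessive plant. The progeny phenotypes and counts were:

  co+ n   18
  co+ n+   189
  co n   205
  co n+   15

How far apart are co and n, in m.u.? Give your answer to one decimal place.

7.7 m.u.

The two most frequent classes, co+ n+ (189) and co n (205), are the parental types, so the F1 was co+ n+ / co n.
The recombinant classes are co+ n and co n+: 18 + 15 = 33.
Recombination frequency = 33/427 = 0.0773 ≈ 7.7%, i.e. 7.7 m.u.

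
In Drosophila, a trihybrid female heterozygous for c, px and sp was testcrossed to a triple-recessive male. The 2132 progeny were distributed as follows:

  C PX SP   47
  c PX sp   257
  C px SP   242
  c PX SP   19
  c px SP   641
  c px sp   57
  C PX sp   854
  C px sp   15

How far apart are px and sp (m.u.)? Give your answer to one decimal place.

The two most frequent reciprocal classes, C PX sp and c px SP, are the parental types, so the F1 was C PX sp / c px SP.
The two rarest classes, C px sp and c PX SP, are the double crossovers. Comparing them with the parentals, only the px allele has switched, so px is the middle locus and the order is sp – px – c.
Crossovers in the sp–px interval produce the single-crossover classes C PX SP and c px sp (47 + 57 = 104) plus the double crossovers (34).
RF(sp–px) = (104 + 34) / 2132 = 138/2132 = 0.0647 → 6.5 m.u.

6.5 m.u.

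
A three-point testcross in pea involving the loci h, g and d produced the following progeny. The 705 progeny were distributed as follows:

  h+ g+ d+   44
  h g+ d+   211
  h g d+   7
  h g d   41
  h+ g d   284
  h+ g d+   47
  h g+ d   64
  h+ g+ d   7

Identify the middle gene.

g

The two most frequent reciprocal classes, h g+ d+ and h+ g d, are the parental types, so the F1 was h g+ d+ / h+ g d.
The two rarest classes, h g d+ and h+ g+ d, are the double crossovers. Comparing them with the parentals, only the g allele has switched, so g is the middle locus and the order is h – g – d.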